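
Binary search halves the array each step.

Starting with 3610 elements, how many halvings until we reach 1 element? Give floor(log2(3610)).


3610 / 2 = 1805
1805 / 2 = 902
902 / 2 = 451
451 / 2 = 225
225 / 2 = 112
112 / 2 = 56
56 / 2 = 28
28 / 2 = 14
14 / 2 = 7
7 / 2 = 3
3 / 2 = 1
Reached 1 after 11 halvings

11


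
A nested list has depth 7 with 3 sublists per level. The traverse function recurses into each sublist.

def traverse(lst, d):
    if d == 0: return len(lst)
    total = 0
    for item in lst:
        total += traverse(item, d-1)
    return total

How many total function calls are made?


At depth 0 (root): 1 call
At depth 1: each of 1 parents calls traverse on 3 children = 3 calls
At depth 2: each of 3 parents calls traverse on 3 children = 9 calls
At depth 3: each of 9 parents calls traverse on 3 children = 27 calls
At depth 4: each of 27 parents calls traverse on 3 children = 81 calls
At depth 5: each of 81 parents calls traverse on 3 children = 243 calls
At depth 6: each of 243 parents calls traverse on 3 children = 729 calls
At depth 7: each of 729 parents calls traverse on 3 children = 2187 calls
Total: 1 + 3 + 9 + 27 + 81 + 243 + 729 + 2187 = 3280

3280


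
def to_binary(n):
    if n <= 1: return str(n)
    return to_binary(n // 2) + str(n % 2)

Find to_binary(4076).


to_binary(4076) = to_binary(2038) + '0'
to_binary(2038) = to_binary(1019) + '0'
to_binary(1019) = to_binary(509) + '1'
to_binary(509) = to_binary(254) + '1'
to_binary(254) = to_binary(127) + '0'
to_binary(127) = to_binary(63) + '1'
to_binary(63) = to_binary(31) + '1'
to_binary(31) = to_binary(15) + '1'
to_binary(15) = to_binary(7) + '1'
to_binary(7) = to_binary(3) + '1'
to_binary(3) = to_binary(1) + '1'
to_binary(1) = '1'  (base case)
Concatenating: '1' + '1' + '1' + '1' + '1' + '1' + '1' + '0' + '1' + '1' + '0' + '0' = '111111101100'

111111101100


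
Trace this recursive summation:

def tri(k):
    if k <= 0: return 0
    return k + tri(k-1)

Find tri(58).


tri(58)
= 58 + 57 + 56 + 55 + 54 + 53 + 52 + 51 + 50 + 49 + 48 + 47 + 46 + 45 + 44 + 43 + 42 + 41 + 40 + 39 + 38 + 37 + 36 + 35 + 34 + 33 + 32 + 31 + 30 + 29 + 28 + 27 + 26 + 25 + 24 + 23 + 22 + 21 + 20 + 19 + 18 + 17 + 16 + 15 + 14 + 13 + 12 + 11 + 10 + 9 + 8 + 7 + 6 + 5 + 4 + 3 + 2 + 1 + tri(0)
= 58 + 57 + 56 + 55 + 54 + 53 + 52 + 51 + 50 + 49 + 48 + 47 + 46 + 45 + 44 + 43 + 42 + 41 + 40 + 39 + 38 + 37 + 36 + 35 + 34 + 33 + 32 + 31 + 30 + 29 + 28 + 27 + 26 + 25 + 24 + 23 + 22 + 21 + 20 + 19 + 18 + 17 + 16 + 15 + 14 + 13 + 12 + 11 + 10 + 9 + 8 + 7 + 6 + 5 + 4 + 3 + 2 + 1 + 0
= 1711

1711


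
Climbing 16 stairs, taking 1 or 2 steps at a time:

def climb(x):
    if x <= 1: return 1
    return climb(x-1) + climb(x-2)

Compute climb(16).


Building up from base cases:
climb(0) = 1
climb(1) = 1
climb(2) = climb(1) + climb(0) = 1 + 1 = 2
climb(3) = climb(2) + climb(1) = 2 + 1 = 3
climb(4) = climb(3) + climb(2) = 3 + 2 = 5
climb(5) = climb(4) + climb(3) = 5 + 3 = 8
climb(6) = climb(5) + climb(4) = 8 + 5 = 13
climb(7) = climb(6) + climb(5) = 13 + 8 = 21
climb(8) = climb(7) + climb(6) = 21 + 13 = 34
climb(9) = climb(8) + climb(7) = 34 + 21 = 55
climb(10) = climb(9) + climb(8) = 55 + 34 = 89
climb(11) = climb(10) + climb(9) = 89 + 55 = 144
climb(12) = climb(11) + climb(10) = 144 + 89 = 233
climb(13) = climb(12) + climb(11) = 233 + 144 = 377
climb(14) = climb(13) + climb(12) = 377 + 233 = 610
climb(15) = climb(14) + climb(13) = 610 + 377 = 987
climb(16) = climb(15) + climb(14) = 987 + 610 = 1597

1597


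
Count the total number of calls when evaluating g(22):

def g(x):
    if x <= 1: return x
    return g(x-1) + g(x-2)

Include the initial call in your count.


Let C(n) = total calls for g(n)
C(0) = 1, C(1) = 1
C(2) = 1 + C(1) + C(0) = 1 + 1 + 1 = 3
C(3) = 1 + C(2) + C(1) = 1 + 3 + 1 = 5
C(4) = 1 + C(3) + C(2) = 1 + 5 + 3 = 9
C(5) = 1 + C(4) + C(3) = 1 + 9 + 5 = 15
C(6) = 1 + C(5) + C(4) = 1 + 15 + 9 = 25
C(7) = 1 + C(6) + C(5) = 1 + 25 + 15 = 41
C(8) = 1 + C(7) + C(6) = 1 + 41 + 25 = 67
C(9) = 1 + C(8) + C(7) = 1 + 67 + 41 = 109
C(10) = 1 + C(9) + C(8) = 1 + 109 + 67 = 177
C(11) = 1 + C(10) + C(9) = 1 + 177 + 109 = 287
C(12) = 1 + C(11) + C(10) = 1 + 287 + 177 = 465
C(13) = 1 + C(12) + C(11) = 1 + 465 + 287 = 753
C(14) = 1 + C(13) + C(12) = 1 + 753 + 465 = 1219
C(15) = 1 + C(14) + C(13) = 1 + 1219 + 753 = 1973
C(16) = 1 + C(15) + C(14) = 1 + 1973 + 1219 = 3193
C(17) = 1 + C(16) + C(15) = 1 + 3193 + 1973 = 5167
C(18) = 1 + C(17) + C(16) = 1 + 5167 + 3193 = 8361
C(19) = 1 + C(18) + C(17) = 1 + 8361 + 5167 = 13529
C(20) = 1 + C(19) + C(18) = 1 + 13529 + 8361 = 21891
C(21) = 1 + C(20) + C(19) = 1 + 21891 + 13529 = 35421
C(22) = 1 + C(21) + C(20) = 1 + 35421 + 21891 = 57313

57313


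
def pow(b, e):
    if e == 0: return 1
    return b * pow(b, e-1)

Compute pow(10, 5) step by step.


pow(10, 5)
= 10 * pow(10, 4)
= 10 * 10 * pow(10, 3)
= 10 * 10 * 10 * pow(10, 2)
= 10 * 10 * 10 * 10 * pow(10, 1)
= 10 * 10 * 10 * 10 * 10 * pow(10, 0)
= 10 * 10 * 10 * 10 * 10 * 1
= 100000

100000


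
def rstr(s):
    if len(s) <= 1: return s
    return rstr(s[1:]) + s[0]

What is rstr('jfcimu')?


rstr('jfcimu') = rstr('fcimu') + 'j'
rstr('fcimu') = rstr('cimu') + 'f'
rstr('cimu') = rstr('imu') + 'c'
rstr('imu') = rstr('mu') + 'i'
rstr('mu') = rstr('u') + 'm'
rstr('u') = 'u'  (base case)
Concatenating: 'u' + 'm' + 'i' + 'c' + 'f' + 'j' = 'umicfj'

umicfj


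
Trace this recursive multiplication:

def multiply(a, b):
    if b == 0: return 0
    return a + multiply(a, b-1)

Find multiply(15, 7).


multiply(15, 7) = 15 + multiply(15, 6)
multiply(15, 6) = 15 + multiply(15, 5)
multiply(15, 5) = 15 + multiply(15, 4)
multiply(15, 4) = 15 + multiply(15, 3)
multiply(15, 3) = 15 + multiply(15, 2)
multiply(15, 2) = 15 + multiply(15, 1)
multiply(15, 1) = 15 + multiply(15, 0)
multiply(15, 0) = 0  (base case)
Total: 15 + 15 + 15 + 15 + 15 + 15 + 15 + 0 = 105

105


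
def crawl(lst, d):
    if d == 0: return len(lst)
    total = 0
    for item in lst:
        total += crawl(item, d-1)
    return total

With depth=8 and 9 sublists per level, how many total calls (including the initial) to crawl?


At depth 0 (root): 1 call
At depth 1: each of 1 parents calls crawl on 9 children = 9 calls
At depth 2: each of 9 parents calls crawl on 9 children = 81 calls
At depth 3: each of 81 parents calls crawl on 9 children = 729 calls
At depth 4: each of 729 parents calls crawl on 9 children = 6561 calls
At depth 5: each of 6561 parents calls crawl on 9 children = 59049 calls
At depth 6: each of 59049 parents calls crawl on 9 children = 531441 calls
At depth 7: each of 531441 parents calls crawl on 9 children = 4782969 calls
At depth 8: each of 4782969 parents calls crawl on 9 children = 43046721 calls
Total: 1 + 9 + 81 + 729 + 6561 + 59049 + 531441 + 4782969 + 43046721 = 48427561

48427561


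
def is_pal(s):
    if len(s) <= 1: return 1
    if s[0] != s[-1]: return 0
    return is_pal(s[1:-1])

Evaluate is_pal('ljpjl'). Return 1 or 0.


is_pal('ljpjl'): s[0]='l' == s[-1]='l' -> check is_pal('jpj')
is_pal('jpj'): s[0]='j' == s[-1]='j' -> check is_pal('p')
is_pal('p'): len <= 1 -> return 1  (base case)
Result: 1 (palindrome)

1


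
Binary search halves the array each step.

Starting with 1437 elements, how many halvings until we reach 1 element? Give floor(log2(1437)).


1437 / 2 = 718
718 / 2 = 359
359 / 2 = 179
179 / 2 = 89
89 / 2 = 44
44 / 2 = 22
22 / 2 = 11
11 / 2 = 5
5 / 2 = 2
2 / 2 = 1
Reached 1 after 10 halvings

10


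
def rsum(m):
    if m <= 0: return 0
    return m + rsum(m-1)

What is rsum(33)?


rsum(33)
= 33 + 32 + 31 + 30 + 29 + 28 + 27 + 26 + 25 + 24 + 23 + 22 + 21 + 20 + 19 + 18 + 17 + 16 + 15 + 14 + 13 + 12 + 11 + 10 + 9 + 8 + 7 + 6 + 5 + 4 + 3 + 2 + 1 + rsum(0)
= 33 + 32 + 31 + 30 + 29 + 28 + 27 + 26 + 25 + 24 + 23 + 22 + 21 + 20 + 19 + 18 + 17 + 16 + 15 + 14 + 13 + 12 + 11 + 10 + 9 + 8 + 7 + 6 + 5 + 4 + 3 + 2 + 1 + 0
= 561

561


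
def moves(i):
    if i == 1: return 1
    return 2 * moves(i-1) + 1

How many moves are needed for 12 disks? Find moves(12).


moves(12) = 2 * moves(11) + 1
moves(11) = 2 * moves(10) + 1
moves(10) = 2 * moves(9) + 1
moves(9) = 2 * moves(8) + 1
moves(8) = 2 * moves(7) + 1
moves(7) = 2 * moves(6) + 1
moves(6) = 2 * moves(5) + 1
moves(5) = 2 * moves(4) + 1
moves(4) = 2 * moves(3) + 1
moves(3) = 2 * moves(2) + 1
moves(2) = 2 * moves(1) + 1
moves(1) = 1  (base case)
moves(2) = 2 * 1 + 1 = 3
moves(3) = 2 * 3 + 1 = 7
moves(4) = 2 * 7 + 1 = 15
moves(5) = 2 * 15 + 1 = 31
moves(6) = 2 * 31 + 1 = 63
moves(7) = 2 * 63 + 1 = 127
moves(8) = 2 * 127 + 1 = 255
moves(9) = 2 * 255 + 1 = 511
moves(10) = 2 * 511 + 1 = 1023
moves(11) = 2 * 1023 + 1 = 2047
moves(12) = 2 * 2047 + 1 = 4095

4095


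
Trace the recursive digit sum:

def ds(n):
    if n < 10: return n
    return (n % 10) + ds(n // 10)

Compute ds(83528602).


ds(83528602) = 2 + ds(8352860)
ds(8352860) = 0 + ds(835286)
ds(835286) = 6 + ds(83528)
ds(83528) = 8 + ds(8352)
ds(8352) = 2 + ds(835)
ds(835) = 5 + ds(83)
ds(83) = 3 + ds(8)
ds(8) = 8  (base case)
Total: 2 + 0 + 6 + 8 + 2 + 5 + 3 + 8 = 34

34


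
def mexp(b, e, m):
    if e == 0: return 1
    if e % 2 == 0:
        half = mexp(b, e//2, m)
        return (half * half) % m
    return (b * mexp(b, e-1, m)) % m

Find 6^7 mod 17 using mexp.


mexp(6, 7, 17): e is odd, compute mexp(6, 6, 17)
  mexp(6, 6, 17): e is even, compute mexp(6, 3, 17)
    mexp(6, 3, 17): e is odd, compute mexp(6, 2, 17)
      mexp(6, 2, 17): e is even, compute mexp(6, 1, 17)
        mexp(6, 1, 17): e is odd, compute mexp(6, 0, 17)
          mexp(6, 0, 17) = 1
        (6 * 1) % 17 = 6
      half=6, (6*6) % 17 = 2
    (6 * 2) % 17 = 12
  half=12, (12*12) % 17 = 8
(6 * 8) % 17 = 14

14


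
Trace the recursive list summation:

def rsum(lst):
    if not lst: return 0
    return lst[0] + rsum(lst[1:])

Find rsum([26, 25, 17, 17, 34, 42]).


rsum([26, 25, 17, 17, 34, 42]) = 26 + rsum([25, 17, 17, 34, 42])
rsum([25, 17, 17, 34, 42]) = 25 + rsum([17, 17, 34, 42])
rsum([17, 17, 34, 42]) = 17 + rsum([17, 34, 42])
rsum([17, 34, 42]) = 17 + rsum([34, 42])
rsum([34, 42]) = 34 + rsum([42])
rsum([42]) = 42 + rsum([])
rsum([]) = 0  (base case)
Total: 26 + 25 + 17 + 17 + 34 + 42 + 0 = 161

161


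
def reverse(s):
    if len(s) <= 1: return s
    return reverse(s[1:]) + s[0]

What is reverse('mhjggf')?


reverse('mhjggf') = reverse('hjggf') + 'm'
reverse('hjggf') = reverse('jggf') + 'h'
reverse('jggf') = reverse('ggf') + 'j'
reverse('ggf') = reverse('gf') + 'g'
reverse('gf') = reverse('f') + 'g'
reverse('f') = 'f'  (base case)
Concatenating: 'f' + 'g' + 'g' + 'j' + 'h' + 'm' = 'fggjhm'

fggjhm


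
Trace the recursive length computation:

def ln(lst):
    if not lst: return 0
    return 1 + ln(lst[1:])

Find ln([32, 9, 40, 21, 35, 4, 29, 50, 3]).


ln([32, 9, 40, 21, 35, 4, 29, 50, 3]) = 1 + ln([9, 40, 21, 35, 4, 29, 50, 3])
ln([9, 40, 21, 35, 4, 29, 50, 3]) = 1 + ln([40, 21, 35, 4, 29, 50, 3])
ln([40, 21, 35, 4, 29, 50, 3]) = 1 + ln([21, 35, 4, 29, 50, 3])
ln([21, 35, 4, 29, 50, 3]) = 1 + ln([35, 4, 29, 50, 3])
ln([35, 4, 29, 50, 3]) = 1 + ln([4, 29, 50, 3])
ln([4, 29, 50, 3]) = 1 + ln([29, 50, 3])
ln([29, 50, 3]) = 1 + ln([50, 3])
ln([50, 3]) = 1 + ln([3])
ln([3]) = 1 + ln([])
ln([]) = 0  (base case)
Unwinding: 1 + 1 + 1 + 1 + 1 + 1 + 1 + 1 + 1 + 0 = 9

9


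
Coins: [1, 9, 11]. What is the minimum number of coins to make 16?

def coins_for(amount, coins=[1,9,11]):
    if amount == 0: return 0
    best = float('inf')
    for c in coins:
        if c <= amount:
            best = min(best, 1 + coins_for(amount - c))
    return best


Building up with DP:
coins_for(0) = 0
coins_for(1) = min(1+coins_for(0)=1+0=1) = 1
coins_for(2) = min(1+coins_for(1)=1+1=2) = 2
coins_for(3) = min(1+coins_for(2)=1+2=3) = 3
coins_for(4) = min(1+coins_for(3)=1+3=4) = 4
coins_for(5) = min(1+coins_for(4)=1+4=5) = 5
coins_for(6) = min(1+coins_for(5)=1+5=6) = 6
coins_for(7) = min(1+coins_for(6)=1+6=7) = 7
coins_for(8) = min(1+coins_for(7)=1+7=8) = 8
coins_for(9) = min(1+coins_for(8)=1+8=9, 1+coins_for(0)=1+0=1) = 1
coins_for(10) = min(1+coins_for(9)=1+1=2, 1+coins_for(1)=1+1=2) = 2
coins_for(11) = min(1+coins_for(10)=1+2=3, 1+coins_for(2)=1+2=3, 1+coins_for(0)=1+0=1) = 1
coins_for(12) = min(1+coins_for(11)=1+1=2, 1+coins_for(3)=1+3=4, 1+coins_for(1)=1+1=2) = 2
coins_for(13) = min(1+coins_for(12)=1+2=3, 1+coins_for(4)=1+4=5, 1+coins_for(2)=1+2=3) = 3
coins_for(14) = min(1+coins_for(13)=1+3=4, 1+coins_for(5)=1+5=6, 1+coins_for(3)=1+3=4) = 4
coins_for(15) = min(1+coins_for(14)=1+4=5, 1+coins_for(6)=1+6=7, 1+coins_for(4)=1+4=5) = 5
coins_for(16) = min(1+coins_for(15)=1+5=6, 1+coins_for(7)=1+7=8, 1+coins_for(5)=1+5=6) = 6

6


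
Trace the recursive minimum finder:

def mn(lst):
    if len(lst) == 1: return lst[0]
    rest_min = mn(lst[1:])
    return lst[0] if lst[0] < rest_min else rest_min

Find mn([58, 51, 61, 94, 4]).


mn([58, 51, 61, 94, 4]): compare 58 with mn([51, 61, 94, 4])
mn([51, 61, 94, 4]): compare 51 with mn([61, 94, 4])
mn([61, 94, 4]): compare 61 with mn([94, 4])
mn([94, 4]): compare 94 with mn([4])
mn([4]) = 4  (base case)
Compare 94 with 4 -> 4
Compare 61 with 4 -> 4
Compare 51 with 4 -> 4
Compare 58 with 4 -> 4

4


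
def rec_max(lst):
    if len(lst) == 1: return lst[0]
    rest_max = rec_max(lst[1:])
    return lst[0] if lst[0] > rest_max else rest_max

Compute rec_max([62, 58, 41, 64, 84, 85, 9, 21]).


rec_max([62, 58, 41, 64, 84, 85, 9, 21]): compare 62 with rec_max([58, 41, 64, 84, 85, 9, 21])
rec_max([58, 41, 64, 84, 85, 9, 21]): compare 58 with rec_max([41, 64, 84, 85, 9, 21])
rec_max([41, 64, 84, 85, 9, 21]): compare 41 with rec_max([64, 84, 85, 9, 21])
rec_max([64, 84, 85, 9, 21]): compare 64 with rec_max([84, 85, 9, 21])
rec_max([84, 85, 9, 21]): compare 84 with rec_max([85, 9, 21])
rec_max([85, 9, 21]): compare 85 with rec_max([9, 21])
rec_max([9, 21]): compare 9 with rec_max([21])
rec_max([21]) = 21  (base case)
Compare 9 with 21 -> 21
Compare 85 with 21 -> 85
Compare 84 with 85 -> 85
Compare 64 with 85 -> 85
Compare 41 with 85 -> 85
Compare 58 with 85 -> 85
Compare 62 with 85 -> 85

85


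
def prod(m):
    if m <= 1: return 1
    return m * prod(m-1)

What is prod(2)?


prod(2)
= 2 * prod(1)
= 2 * 1
= 2

2


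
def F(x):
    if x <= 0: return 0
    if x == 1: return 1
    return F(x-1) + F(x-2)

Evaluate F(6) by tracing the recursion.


Computing F(6) bottom-up:
F(0) = 0
F(1) = 1
F(2) = F(1) + F(0) = 1 + 0 = 1
F(3) = F(2) + F(1) = 1 + 1 = 2
F(4) = F(3) + F(2) = 2 + 1 = 3
F(5) = F(4) + F(3) = 3 + 2 = 5
F(6) = F(5) + F(4) = 5 + 3 = 8

8


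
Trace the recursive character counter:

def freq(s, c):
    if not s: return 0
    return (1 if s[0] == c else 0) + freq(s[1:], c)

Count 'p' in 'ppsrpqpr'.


s[0]='p' == 'p' -> 1
s[0]='p' == 'p' -> 1
s[0]='s' != 'p' -> 0
s[0]='r' != 'p' -> 0
s[0]='p' == 'p' -> 1
s[0]='q' != 'p' -> 0
s[0]='p' == 'p' -> 1
s[0]='r' != 'p' -> 0
Sum: 1 + 1 + 0 + 0 + 1 + 0 + 1 + 0 = 4

4


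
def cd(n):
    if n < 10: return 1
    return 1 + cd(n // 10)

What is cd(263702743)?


cd(263702743) = 1 + cd(26370274)
cd(26370274) = 1 + cd(2637027)
cd(2637027) = 1 + cd(263702)
cd(263702) = 1 + cd(26370)
cd(26370) = 1 + cd(2637)
cd(2637) = 1 + cd(263)
cd(263) = 1 + cd(26)
cd(26) = 1 + cd(2)
cd(2) = 1  (base case: 2 < 10)
Unwinding: 1 + 1 + 1 + 1 + 1 + 1 + 1 + 1 + 1 = 9

9


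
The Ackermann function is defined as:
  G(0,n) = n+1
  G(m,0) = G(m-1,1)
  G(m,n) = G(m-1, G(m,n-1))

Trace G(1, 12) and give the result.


G(1, 12) = G(0, G(1, 11))
  G(1, 11) = G(0, G(1, 10))
    G(1, 10) = G(0, G(1, 9))
      G(1, 9) = G(0, G(1, 8))
        G(1, 8) = G(0, G(1, 7))
          G(1, 7) = G(0, G(1, 6))
          G(1, 6) = G(0, G(1, 5))
          G(1, 5) = G(0, G(1, 4))
          G(1, 4) = G(0, G(1, 3))
          G(1, 3) = G(0, G(1, 2))
          G(1, 2) = G(0, G(1, 1))
          G(1, 1) = G(0, G(1, 0))
          G(1, 0) = G(0, 1)
          G(0, 1) = 2
            = G(0, 2)
          G(0, 2) = 3
            = G(0, 3)
          G(0, 3) = 4
            = G(0, 4)
          G(0, 4) = 5
            = G(0, 5)
          G(0, 5) = 6
            = G(0, 6)
          G(0, 6) = 7
            = G(0, 7)
... (trace truncated)
Result: G(1, 12) = 14

14


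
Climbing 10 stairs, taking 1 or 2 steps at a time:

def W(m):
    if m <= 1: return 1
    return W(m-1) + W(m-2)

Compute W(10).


Building up from base cases:
W(0) = 1
W(1) = 1
W(2) = W(1) + W(0) = 1 + 1 = 2
W(3) = W(2) + W(1) = 2 + 1 = 3
W(4) = W(3) + W(2) = 3 + 2 = 5
W(5) = W(4) + W(3) = 5 + 3 = 8
W(6) = W(5) + W(4) = 8 + 5 = 13
W(7) = W(6) + W(5) = 13 + 8 = 21
W(8) = W(7) + W(6) = 21 + 13 = 34
W(9) = W(8) + W(7) = 34 + 21 = 55
W(10) = W(9) + W(8) = 55 + 34 = 89

89


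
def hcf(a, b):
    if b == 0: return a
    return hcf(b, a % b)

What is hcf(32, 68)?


hcf(32, 68) = hcf(68, 32)
hcf(68, 32) = hcf(32, 4)
hcf(32, 4) = hcf(4, 0)
hcf(4, 0) = 4  (base case)

4


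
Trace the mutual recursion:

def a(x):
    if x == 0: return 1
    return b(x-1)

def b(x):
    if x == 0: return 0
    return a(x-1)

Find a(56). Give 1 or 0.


a(56) = b(55)
b(55) = a(54)
a(54) = b(53)
b(53) = a(52)
a(52) = b(51)
b(51) = a(50)
a(50) = b(49)
b(49) = a(48)
a(48) = b(47)
b(47) = a(46)
a(46) = b(45)
b(45) = a(44)
a(44) = b(43)
b(43) = a(42)
a(42) = b(41)
b(41) = a(40)
a(40) = b(39)
b(39) = a(38)
a(38) = b(37)
b(37) = a(36)
a(36) = b(35)
b(35) = a(34)
a(34) = b(33)
b(33) = a(32)
a(32) = b(31)
b(31) = a(30)
a(30) = b(29)
b(29) = a(28)
a(28) = b(27)
b(27) = a(26)
a(26) = b(25)
b(25) = a(24)
a(24) = b(23)
b(23) = a(22)
a(22) = b(21)
b(21) = a(20)
a(20) = b(19)
b(19) = a(18)
a(18) = b(17)
b(17) = a(16)
a(16) = b(15)
b(15) = a(14)
a(14) = b(13)
b(13) = a(12)
a(12) = b(11)
b(11) = a(10)
a(10) = b(9)
b(9) = a(8)
a(8) = b(7)
b(7) = a(6)
a(6) = b(5)
b(5) = a(4)
a(4) = b(3)
b(3) = a(2)
a(2) = b(1)
b(1) = a(0)
a(0) = 1  (base case)
Result: 1

1


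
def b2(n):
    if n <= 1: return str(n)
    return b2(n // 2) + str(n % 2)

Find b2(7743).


b2(7743) = b2(3871) + '1'
b2(3871) = b2(1935) + '1'
b2(1935) = b2(967) + '1'
b2(967) = b2(483) + '1'
b2(483) = b2(241) + '1'
b2(241) = b2(120) + '1'
b2(120) = b2(60) + '0'
b2(60) = b2(30) + '0'
b2(30) = b2(15) + '0'
b2(15) = b2(7) + '1'
b2(7) = b2(3) + '1'
b2(3) = b2(1) + '1'
b2(1) = '1'  (base case)
Concatenating: '1' + '1' + '1' + '1' + '0' + '0' + '0' + '1' + '1' + '1' + '1' + '1' + '1' = '1111000111111'

1111000111111


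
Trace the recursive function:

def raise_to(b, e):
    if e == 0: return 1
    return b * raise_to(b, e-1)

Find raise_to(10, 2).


raise_to(10, 2)
= 10 * raise_to(10, 1)
= 10 * 10 * raise_to(10, 0)
= 10 * 10 * 1
= 100

100


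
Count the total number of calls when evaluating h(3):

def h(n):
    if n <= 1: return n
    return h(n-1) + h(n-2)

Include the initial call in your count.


Let C(n) = total calls for h(n)
C(0) = 1, C(1) = 1
C(2) = 1 + C(1) + C(0) = 1 + 1 + 1 = 3
C(3) = 1 + C(2) + C(1) = 1 + 3 + 1 = 5

5


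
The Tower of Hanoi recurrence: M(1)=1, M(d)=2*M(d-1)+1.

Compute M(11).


M(11) = 2 * M(10) + 1
M(10) = 2 * M(9) + 1
M(9) = 2 * M(8) + 1
M(8) = 2 * M(7) + 1
M(7) = 2 * M(6) + 1
M(6) = 2 * M(5) + 1
M(5) = 2 * M(4) + 1
M(4) = 2 * M(3) + 1
M(3) = 2 * M(2) + 1
M(2) = 2 * M(1) + 1
M(1) = 1  (base case)
M(2) = 2 * 1 + 1 = 3
M(3) = 2 * 3 + 1 = 7
M(4) = 2 * 7 + 1 = 15
M(5) = 2 * 15 + 1 = 31
M(6) = 2 * 31 + 1 = 63
M(7) = 2 * 63 + 1 = 127
M(8) = 2 * 127 + 1 = 255
M(9) = 2 * 255 + 1 = 511
M(10) = 2 * 511 + 1 = 1023
M(11) = 2 * 1023 + 1 = 2047

2047


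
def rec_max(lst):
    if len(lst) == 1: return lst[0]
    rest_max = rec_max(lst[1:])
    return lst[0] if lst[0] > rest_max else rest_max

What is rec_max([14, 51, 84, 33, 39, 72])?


rec_max([14, 51, 84, 33, 39, 72]): compare 14 with rec_max([51, 84, 33, 39, 72])
rec_max([51, 84, 33, 39, 72]): compare 51 with rec_max([84, 33, 39, 72])
rec_max([84, 33, 39, 72]): compare 84 with rec_max([33, 39, 72])
rec_max([33, 39, 72]): compare 33 with rec_max([39, 72])
rec_max([39, 72]): compare 39 with rec_max([72])
rec_max([72]) = 72  (base case)
Compare 39 with 72 -> 72
Compare 33 with 72 -> 72
Compare 84 with 72 -> 84
Compare 51 with 84 -> 84
Compare 14 with 84 -> 84

84


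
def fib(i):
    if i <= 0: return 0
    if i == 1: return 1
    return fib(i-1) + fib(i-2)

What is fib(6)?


Computing fib(6) bottom-up:
fib(0) = 0
fib(1) = 1
fib(2) = fib(1) + fib(0) = 1 + 0 = 1
fib(3) = fib(2) + fib(1) = 1 + 1 = 2
fib(4) = fib(3) + fib(2) = 2 + 1 = 3
fib(5) = fib(4) + fib(3) = 3 + 2 = 5
fib(6) = fib(5) + fib(4) = 5 + 3 = 8

8


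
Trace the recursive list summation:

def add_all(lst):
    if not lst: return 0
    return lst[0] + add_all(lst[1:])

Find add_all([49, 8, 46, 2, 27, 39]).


add_all([49, 8, 46, 2, 27, 39]) = 49 + add_all([8, 46, 2, 27, 39])
add_all([8, 46, 2, 27, 39]) = 8 + add_all([46, 2, 27, 39])
add_all([46, 2, 27, 39]) = 46 + add_all([2, 27, 39])
add_all([2, 27, 39]) = 2 + add_all([27, 39])
add_all([27, 39]) = 27 + add_all([39])
add_all([39]) = 39 + add_all([])
add_all([]) = 0  (base case)
Total: 49 + 8 + 46 + 2 + 27 + 39 + 0 = 171

171


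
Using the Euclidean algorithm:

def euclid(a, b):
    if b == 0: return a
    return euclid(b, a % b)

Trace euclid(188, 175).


euclid(188, 175) = euclid(175, 13)
euclid(175, 13) = euclid(13, 6)
euclid(13, 6) = euclid(6, 1)
euclid(6, 1) = euclid(1, 0)
euclid(1, 0) = 1  (base case)

1


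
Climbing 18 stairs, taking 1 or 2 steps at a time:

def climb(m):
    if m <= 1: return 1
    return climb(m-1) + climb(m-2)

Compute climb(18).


Building up from base cases:
climb(0) = 1
climb(1) = 1
climb(2) = climb(1) + climb(0) = 1 + 1 = 2
climb(3) = climb(2) + climb(1) = 2 + 1 = 3
climb(4) = climb(3) + climb(2) = 3 + 2 = 5
climb(5) = climb(4) + climb(3) = 5 + 3 = 8
climb(6) = climb(5) + climb(4) = 8 + 5 = 13
climb(7) = climb(6) + climb(5) = 13 + 8 = 21
climb(8) = climb(7) + climb(6) = 21 + 13 = 34
climb(9) = climb(8) + climb(7) = 34 + 21 = 55
climb(10) = climb(9) + climb(8) = 55 + 34 = 89
climb(11) = climb(10) + climb(9) = 89 + 55 = 144
climb(12) = climb(11) + climb(10) = 144 + 89 = 233
climb(13) = climb(12) + climb(11) = 233 + 144 = 377
climb(14) = climb(13) + climb(12) = 377 + 233 = 610
climb(15) = climb(14) + climb(13) = 610 + 377 = 987
climb(16) = climb(15) + climb(14) = 987 + 610 = 1597
climb(17) = climb(16) + climb(15) = 1597 + 987 = 2584
climb(18) = climb(17) + climb(16) = 2584 + 1597 = 4181

4181


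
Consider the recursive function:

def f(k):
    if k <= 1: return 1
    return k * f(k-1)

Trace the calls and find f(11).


f(11)
= 11 * f(10)
= 11 * 10 * f(9)
= 11 * 10 * 9 * f(8)
= 11 * 10 * 9 * 8 * f(7)
= 11 * 10 * 9 * 8 * 7 * f(6)
= 11 * 10 * 9 * 8 * 7 * 6 * f(5)
= 11 * 10 * 9 * 8 * 7 * 6 * 5 * f(4)
= 11 * 10 * 9 * 8 * 7 * 6 * 5 * 4 * f(3)
= 11 * 10 * 9 * 8 * 7 * 6 * 5 * 4 * 3 * f(2)
= 11 * 10 * 9 * 8 * 7 * 6 * 5 * 4 * 3 * 2 * f(1)
= 11 * 10 * 9 * 8 * 7 * 6 * 5 * 4 * 3 * 2 * 1
= 39916800

39916800


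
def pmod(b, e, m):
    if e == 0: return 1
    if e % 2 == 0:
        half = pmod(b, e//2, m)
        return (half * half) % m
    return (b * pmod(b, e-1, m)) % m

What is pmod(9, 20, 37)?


pmod(9, 20, 37): e is even, compute pmod(9, 10, 37)
  pmod(9, 10, 37): e is even, compute pmod(9, 5, 37)
    pmod(9, 5, 37): e is odd, compute pmod(9, 4, 37)
      pmod(9, 4, 37): e is even, compute pmod(9, 2, 37)
        pmod(9, 2, 37): e is even, compute pmod(9, 1, 37)
          pmod(9, 1, 37): e is odd, compute pmod(9, 0, 37)
          pmod(9, 0, 37) = 1
          (9 * 1) % 37 = 9
        half=9, (9*9) % 37 = 7
      half=7, (7*7) % 37 = 12
    (9 * 12) % 37 = 34
  half=34, (34*34) % 37 = 9
half=9, (9*9) % 37 = 7

7


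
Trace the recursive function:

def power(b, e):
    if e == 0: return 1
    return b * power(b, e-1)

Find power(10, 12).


power(10, 12)
= 10 * power(10, 11)
= 10 * 10 * power(10, 10)
= 10 * 10 * 10 * power(10, 9)
= 10 * 10 * 10 * 10 * power(10, 8)
= 10 * 10 * 10 * 10 * 10 * power(10, 7)
= 10 * 10 * 10 * 10 * 10 * 10 * power(10, 6)
= 10 * 10 * 10 * 10 * 10 * 10 * 10 * power(10, 5)
= 10 * 10 * 10 * 10 * 10 * 10 * 10 * 10 * power(10, 4)
= 10 * 10 * 10 * 10 * 10 * 10 * 10 * 10 * 10 * power(10, 3)
= 10 * 10 * 10 * 10 * 10 * 10 * 10 * 10 * 10 * 10 * power(10, 2)
= 10 * 10 * 10 * 10 * 10 * 10 * 10 * 10 * 10 * 10 * 10 * power(10, 1)
= 10 * 10 * 10 * 10 * 10 * 10 * 10 * 10 * 10 * 10 * 10 * 10 * power(10, 0)
= 10 * 10 * 10 * 10 * 10 * 10 * 10 * 10 * 10 * 10 * 10 * 10 * 1
= 1000000000000

1000000000000


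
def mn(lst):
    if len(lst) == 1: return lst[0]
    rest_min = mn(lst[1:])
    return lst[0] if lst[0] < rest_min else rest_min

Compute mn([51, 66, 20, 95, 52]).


mn([51, 66, 20, 95, 52]): compare 51 with mn([66, 20, 95, 52])
mn([66, 20, 95, 52]): compare 66 with mn([20, 95, 52])
mn([20, 95, 52]): compare 20 with mn([95, 52])
mn([95, 52]): compare 95 with mn([52])
mn([52]) = 52  (base case)
Compare 95 with 52 -> 52
Compare 20 with 52 -> 20
Compare 66 with 20 -> 20
Compare 51 with 20 -> 20

20


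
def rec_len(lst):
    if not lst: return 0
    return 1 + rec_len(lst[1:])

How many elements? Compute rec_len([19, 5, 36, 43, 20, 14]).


rec_len([19, 5, 36, 43, 20, 14]) = 1 + rec_len([5, 36, 43, 20, 14])
rec_len([5, 36, 43, 20, 14]) = 1 + rec_len([36, 43, 20, 14])
rec_len([36, 43, 20, 14]) = 1 + rec_len([43, 20, 14])
rec_len([43, 20, 14]) = 1 + rec_len([20, 14])
rec_len([20, 14]) = 1 + rec_len([14])
rec_len([14]) = 1 + rec_len([])
rec_len([]) = 0  (base case)
Unwinding: 1 + 1 + 1 + 1 + 1 + 1 + 0 = 6

6


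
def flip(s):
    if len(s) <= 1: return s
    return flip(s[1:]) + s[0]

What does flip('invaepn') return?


flip('invaepn') = flip('nvaepn') + 'i'
flip('nvaepn') = flip('vaepn') + 'n'
flip('vaepn') = flip('aepn') + 'v'
flip('aepn') = flip('epn') + 'a'
flip('epn') = flip('pn') + 'e'
flip('pn') = flip('n') + 'p'
flip('n') = 'n'  (base case)
Concatenating: 'n' + 'p' + 'e' + 'a' + 'v' + 'n' + 'i' = 'npeavni'

npeavni


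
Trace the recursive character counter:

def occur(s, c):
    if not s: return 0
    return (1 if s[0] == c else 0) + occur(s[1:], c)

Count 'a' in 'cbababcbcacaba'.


s[0]='c' != 'a' -> 0
s[0]='b' != 'a' -> 0
s[0]='a' == 'a' -> 1
s[0]='b' != 'a' -> 0
s[0]='a' == 'a' -> 1
s[0]='b' != 'a' -> 0
s[0]='c' != 'a' -> 0
s[0]='b' != 'a' -> 0
s[0]='c' != 'a' -> 0
s[0]='a' == 'a' -> 1
s[0]='c' != 'a' -> 0
s[0]='a' == 'a' -> 1
s[0]='b' != 'a' -> 0
s[0]='a' == 'a' -> 1
Sum: 0 + 0 + 1 + 0 + 1 + 0 + 0 + 0 + 0 + 1 + 0 + 1 + 0 + 1 = 5

5


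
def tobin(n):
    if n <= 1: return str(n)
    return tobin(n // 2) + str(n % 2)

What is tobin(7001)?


tobin(7001) = tobin(3500) + '1'
tobin(3500) = tobin(1750) + '0'
tobin(1750) = tobin(875) + '0'
tobin(875) = tobin(437) + '1'
tobin(437) = tobin(218) + '1'
tobin(218) = tobin(109) + '0'
tobin(109) = tobin(54) + '1'
tobin(54) = tobin(27) + '0'
tobin(27) = tobin(13) + '1'
tobin(13) = tobin(6) + '1'
tobin(6) = tobin(3) + '0'
tobin(3) = tobin(1) + '1'
tobin(1) = '1'  (base case)
Concatenating: '1' + '1' + '0' + '1' + '1' + '0' + '1' + '0' + '1' + '1' + '0' + '0' + '1' = '1101101011001'

1101101011001


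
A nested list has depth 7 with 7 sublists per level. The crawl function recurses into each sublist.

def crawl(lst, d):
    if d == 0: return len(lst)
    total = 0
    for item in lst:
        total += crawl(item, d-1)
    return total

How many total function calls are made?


At depth 0 (root): 1 call
At depth 1: each of 1 parents calls crawl on 7 children = 7 calls
At depth 2: each of 7 parents calls crawl on 7 children = 49 calls
At depth 3: each of 49 parents calls crawl on 7 children = 343 calls
At depth 4: each of 343 parents calls crawl on 7 children = 2401 calls
At depth 5: each of 2401 parents calls crawl on 7 children = 16807 calls
At depth 6: each of 16807 parents calls crawl on 7 children = 117649 calls
At depth 7: each of 117649 parents calls crawl on 7 children = 823543 calls
Total: 1 + 7 + 49 + 343 + 2401 + 16807 + 117649 + 823543 = 960800

960800


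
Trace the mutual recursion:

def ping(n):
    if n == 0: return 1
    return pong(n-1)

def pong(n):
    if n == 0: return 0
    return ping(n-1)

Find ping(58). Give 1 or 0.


ping(58) = pong(57)
pong(57) = ping(56)
ping(56) = pong(55)
pong(55) = ping(54)
ping(54) = pong(53)
pong(53) = ping(52)
ping(52) = pong(51)
pong(51) = ping(50)
ping(50) = pong(49)
pong(49) = ping(48)
ping(48) = pong(47)
pong(47) = ping(46)
ping(46) = pong(45)
pong(45) = ping(44)
ping(44) = pong(43)
pong(43) = ping(42)
ping(42) = pong(41)
pong(41) = ping(40)
ping(40) = pong(39)
pong(39) = ping(38)
ping(38) = pong(37)
pong(37) = ping(36)
ping(36) = pong(35)
pong(35) = ping(34)
ping(34) = pong(33)
pong(33) = ping(32)
ping(32) = pong(31)
pong(31) = ping(30)
ping(30) = pong(29)
pong(29) = ping(28)
ping(28) = pong(27)
pong(27) = ping(26)
ping(26) = pong(25)
pong(25) = ping(24)
ping(24) = pong(23)
pong(23) = ping(22)
ping(22) = pong(21)
pong(21) = ping(20)
ping(20) = pong(19)
pong(19) = ping(18)
ping(18) = pong(17)
pong(17) = ping(16)
ping(16) = pong(15)
pong(15) = ping(14)
ping(14) = pong(13)
pong(13) = ping(12)
ping(12) = pong(11)
pong(11) = ping(10)
ping(10) = pong(9)
pong(9) = ping(8)
ping(8) = pong(7)
pong(7) = ping(6)
ping(6) = pong(5)
pong(5) = ping(4)
ping(4) = pong(3)
pong(3) = ping(2)
ping(2) = pong(1)
pong(1) = ping(0)
ping(0) = 1  (base case)
Result: 1

1


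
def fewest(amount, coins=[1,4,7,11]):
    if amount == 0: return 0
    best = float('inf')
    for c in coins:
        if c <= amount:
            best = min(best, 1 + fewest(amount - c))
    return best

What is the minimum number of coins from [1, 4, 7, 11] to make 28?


Building up with DP:
fewest(0) = 0
fewest(1) = min(1+fewest(0)=1+0=1) = 1
fewest(2) = min(1+fewest(1)=1+1=2) = 2
fewest(3) = min(1+fewest(2)=1+2=3) = 3
fewest(4) = min(1+fewest(3)=1+3=4, 1+fewest(0)=1+0=1) = 1
fewest(5) = min(1+fewest(4)=1+1=2, 1+fewest(1)=1+1=2) = 2
fewest(6) = min(1+fewest(5)=1+2=3, 1+fewest(2)=1+2=3) = 3
fewest(7) = min(1+fewest(6)=1+3=4, 1+fewest(3)=1+3=4, 1+fewest(0)=1+0=1) = 1
fewest(8) = min(1+fewest(7)=1+1=2, 1+fewest(4)=1+1=2, 1+fewest(1)=1+1=2) = 2
fewest(9) = min(1+fewest(8)=1+2=3, 1+fewest(5)=1+2=3, 1+fewest(2)=1+2=3) = 3
fewest(10) = min(1+fewest(9)=1+3=4, 1+fewest(6)=1+3=4, 1+fewest(3)=1+3=4) = 4
fewest(11) = min(1+fewest(10)=1+4=5, 1+fewest(7)=1+1=2, 1+fewest(4)=1+1=2, 1+fewest(0)=1+0=1) = 1
fewest(12) = min(1+fewest(11)=1+1=2, 1+fewest(8)=1+2=3, 1+fewest(5)=1+2=3, 1+fewest(1)=1+1=2) = 2
fewest(13) = min(1+fewest(12)=1+2=3, 1+fewest(9)=1+3=4, 1+fewest(6)=1+3=4, 1+fewest(2)=1+2=3) = 3
fewest(14) = min(1+fewest(13)=1+3=4, 1+fewest(10)=1+4=5, 1+fewest(7)=1+1=2, 1+fewest(3)=1+3=4) = 2
fewest(15) = min(1+fewest(14)=1+2=3, 1+fewest(11)=1+1=2, 1+fewest(8)=1+2=3, 1+fewest(4)=1+1=2) = 2
fewest(16) = min(1+fewest(15)=1+2=3, 1+fewest(12)=1+2=3, 1+fewest(9)=1+3=4, 1+fewest(5)=1+2=3) = 3
fewest(17) = min(1+fewest(16)=1+3=4, 1+fewest(13)=1+3=4, 1+fewest(10)=1+4=5, 1+fewest(6)=1+3=4) = 4
fewest(18) = min(1+fewest(17)=1+4=5, 1+fewest(14)=1+2=3, 1+fewest(11)=1+1=2, 1+fewest(7)=1+1=2) = 2
fewest(19) = min(1+fewest(18)=1+2=3, 1+fewest(15)=1+2=3, 1+fewest(12)=1+2=3, 1+fewest(8)=1+2=3) = 3
fewest(20) = min(1+fewest(19)=1+3=4, 1+fewest(16)=1+3=4, 1+fewest(13)=1+3=4, 1+fewest(9)=1+3=4) = 4
fewest(21) = min(1+fewest(20)=1+4=5, 1+fewest(17)=1+4=5, 1+fewest(14)=1+2=3, 1+fewest(10)=1+4=5) = 3
fewest(22) = min(1+fewest(21)=1+3=4, 1+fewest(18)=1+2=3, 1+fewest(15)=1+2=3, 1+fewest(11)=1+1=2) = 2
fewest(23) = min(1+fewest(22)=1+2=3, 1+fewest(19)=1+3=4, 1+fewest(16)=1+3=4, 1+fewest(12)=1+2=3) = 3
fewest(24) = min(1+fewest(23)=1+3=4, 1+fewest(20)=1+4=5, 1+fewest(17)=1+4=5, 1+fewest(13)=1+3=4) = 4
fewest(25) = min(1+fewest(24)=1+4=5, 1+fewest(21)=1+3=4, 1+fewest(18)=1+2=3, 1+fewest(14)=1+2=3) = 3
fewest(26) = min(1+fewest(25)=1+3=4, 1+fewest(22)=1+2=3, 1+fewest(19)=1+3=4, 1+fewest(15)=1+2=3) = 3
fewest(27) = min(1+fewest(26)=1+3=4, 1+fewest(23)=1+3=4, 1+fewest(20)=1+4=5, 1+fewest(16)=1+3=4) = 4
fewest(28) = min(1+fewest(27)=1+4=5, 1+fewest(24)=1+4=5, 1+fewest(21)=1+3=4, 1+fewest(17)=1+4=5) = 4

4


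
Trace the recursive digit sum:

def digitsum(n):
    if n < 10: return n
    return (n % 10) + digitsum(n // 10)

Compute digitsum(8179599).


digitsum(8179599) = 9 + digitsum(817959)
digitsum(817959) = 9 + digitsum(81795)
digitsum(81795) = 5 + digitsum(8179)
digitsum(8179) = 9 + digitsum(817)
digitsum(817) = 7 + digitsum(81)
digitsum(81) = 1 + digitsum(8)
digitsum(8) = 8  (base case)
Total: 9 + 9 + 5 + 9 + 7 + 1 + 8 = 48

48


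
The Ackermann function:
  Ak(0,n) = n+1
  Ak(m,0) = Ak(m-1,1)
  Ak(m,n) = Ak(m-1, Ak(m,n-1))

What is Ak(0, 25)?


Ak(0, 25) = 26
Result: Ak(0, 25) = 26

26


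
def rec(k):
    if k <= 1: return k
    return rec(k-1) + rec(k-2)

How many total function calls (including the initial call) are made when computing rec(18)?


Let C(n) = total calls for rec(n)
C(0) = 1, C(1) = 1
C(2) = 1 + C(1) + C(0) = 1 + 1 + 1 = 3
C(3) = 1 + C(2) + C(1) = 1 + 3 + 1 = 5
C(4) = 1 + C(3) + C(2) = 1 + 5 + 3 = 9
C(5) = 1 + C(4) + C(3) = 1 + 9 + 5 = 15
C(6) = 1 + C(5) + C(4) = 1 + 15 + 9 = 25
C(7) = 1 + C(6) + C(5) = 1 + 25 + 15 = 41
C(8) = 1 + C(7) + C(6) = 1 + 41 + 25 = 67
C(9) = 1 + C(8) + C(7) = 1 + 67 + 41 = 109
C(10) = 1 + C(9) + C(8) = 1 + 109 + 67 = 177
C(11) = 1 + C(10) + C(9) = 1 + 177 + 109 = 287
C(12) = 1 + C(11) + C(10) = 1 + 287 + 177 = 465
C(13) = 1 + C(12) + C(11) = 1 + 465 + 287 = 753
C(14) = 1 + C(13) + C(12) = 1 + 753 + 465 = 1219
C(15) = 1 + C(14) + C(13) = 1 + 1219 + 753 = 1973
C(16) = 1 + C(15) + C(14) = 1 + 1973 + 1219 = 3193
C(17) = 1 + C(16) + C(15) = 1 + 3193 + 1973 = 5167
C(18) = 1 + C(17) + C(16) = 1 + 5167 + 3193 = 8361

8361


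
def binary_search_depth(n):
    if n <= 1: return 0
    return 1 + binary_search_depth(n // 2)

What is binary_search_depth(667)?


667 / 2 = 333
333 / 2 = 166
166 / 2 = 83
83 / 2 = 41
41 / 2 = 20
20 / 2 = 10
10 / 2 = 5
5 / 2 = 2
2 / 2 = 1
Reached 1 after 9 halvings

9


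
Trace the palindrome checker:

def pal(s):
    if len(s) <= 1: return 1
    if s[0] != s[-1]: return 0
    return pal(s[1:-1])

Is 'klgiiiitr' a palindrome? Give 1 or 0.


pal('klgiiiitr'): s[0]='k' != s[-1]='r' -> return 0
Result: 0 (not a palindrome)

0


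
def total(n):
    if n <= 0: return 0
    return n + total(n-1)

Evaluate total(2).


total(2)
= 2 + 1 + total(0)
= 2 + 1 + 0
= 3

3


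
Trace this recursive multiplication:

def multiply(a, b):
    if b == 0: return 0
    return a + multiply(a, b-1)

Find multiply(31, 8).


multiply(31, 8) = 31 + multiply(31, 7)
multiply(31, 7) = 31 + multiply(31, 6)
multiply(31, 6) = 31 + multiply(31, 5)
multiply(31, 5) = 31 + multiply(31, 4)
multiply(31, 4) = 31 + multiply(31, 3)
multiply(31, 3) = 31 + multiply(31, 2)
multiply(31, 2) = 31 + multiply(31, 1)
multiply(31, 1) = 31 + multiply(31, 0)
multiply(31, 0) = 0  (base case)
Total: 31 + 31 + 31 + 31 + 31 + 31 + 31 + 31 + 0 = 248

248


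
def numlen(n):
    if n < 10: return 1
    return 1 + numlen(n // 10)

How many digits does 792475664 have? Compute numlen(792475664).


numlen(792475664) = 1 + numlen(79247566)
numlen(79247566) = 1 + numlen(7924756)
numlen(7924756) = 1 + numlen(792475)
numlen(792475) = 1 + numlen(79247)
numlen(79247) = 1 + numlen(7924)
numlen(7924) = 1 + numlen(792)
numlen(792) = 1 + numlen(79)
numlen(79) = 1 + numlen(7)
numlen(7) = 1  (base case: 7 < 10)
Unwinding: 1 + 1 + 1 + 1 + 1 + 1 + 1 + 1 + 1 = 9

9


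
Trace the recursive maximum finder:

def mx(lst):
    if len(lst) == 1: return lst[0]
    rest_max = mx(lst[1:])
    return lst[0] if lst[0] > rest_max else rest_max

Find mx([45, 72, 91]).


mx([45, 72, 91]): compare 45 with mx([72, 91])
mx([72, 91]): compare 72 with mx([91])
mx([91]) = 91  (base case)
Compare 72 with 91 -> 91
Compare 45 with 91 -> 91

91


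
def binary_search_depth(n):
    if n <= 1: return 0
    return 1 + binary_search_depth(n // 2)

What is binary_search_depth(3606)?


3606 / 2 = 1803
1803 / 2 = 901
901 / 2 = 450
450 / 2 = 225
225 / 2 = 112
112 / 2 = 56
56 / 2 = 28
28 / 2 = 14
14 / 2 = 7
7 / 2 = 3
3 / 2 = 1
Reached 1 after 11 halvings

11


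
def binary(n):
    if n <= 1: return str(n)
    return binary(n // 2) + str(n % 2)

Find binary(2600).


binary(2600) = binary(1300) + '0'
binary(1300) = binary(650) + '0'
binary(650) = binary(325) + '0'
binary(325) = binary(162) + '1'
binary(162) = binary(81) + '0'
binary(81) = binary(40) + '1'
binary(40) = binary(20) + '0'
binary(20) = binary(10) + '0'
binary(10) = binary(5) + '0'
binary(5) = binary(2) + '1'
binary(2) = binary(1) + '0'
binary(1) = '1'  (base case)
Concatenating: '1' + '0' + '1' + '0' + '0' + '0' + '1' + '0' + '1' + '0' + '0' + '0' = '101000101000'

101000101000


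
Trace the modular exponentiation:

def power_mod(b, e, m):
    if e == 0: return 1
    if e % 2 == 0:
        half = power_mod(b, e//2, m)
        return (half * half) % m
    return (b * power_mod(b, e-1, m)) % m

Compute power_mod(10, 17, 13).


power_mod(10, 17, 13): e is odd, compute power_mod(10, 16, 13)
  power_mod(10, 16, 13): e is even, compute power_mod(10, 8, 13)
    power_mod(10, 8, 13): e is even, compute power_mod(10, 4, 13)
      power_mod(10, 4, 13): e is even, compute power_mod(10, 2, 13)
        power_mod(10, 2, 13): e is even, compute power_mod(10, 1, 13)
          power_mod(10, 1, 13): e is odd, compute power_mod(10, 0, 13)
          power_mod(10, 0, 13) = 1
          (10 * 1) % 13 = 10
        half=10, (10*10) % 13 = 9
      half=9, (9*9) % 13 = 3
    half=3, (3*3) % 13 = 9
  half=9, (9*9) % 13 = 3
(10 * 3) % 13 = 4

4


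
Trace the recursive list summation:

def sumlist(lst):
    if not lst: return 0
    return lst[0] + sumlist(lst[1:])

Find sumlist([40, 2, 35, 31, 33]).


sumlist([40, 2, 35, 31, 33]) = 40 + sumlist([2, 35, 31, 33])
sumlist([2, 35, 31, 33]) = 2 + sumlist([35, 31, 33])
sumlist([35, 31, 33]) = 35 + sumlist([31, 33])
sumlist([31, 33]) = 31 + sumlist([33])
sumlist([33]) = 33 + sumlist([])
sumlist([]) = 0  (base case)
Total: 40 + 2 + 35 + 31 + 33 + 0 = 141

141


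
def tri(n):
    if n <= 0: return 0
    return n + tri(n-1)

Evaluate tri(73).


tri(73)
= 73 + 72 + 71 + 70 + 69 + 68 + 67 + 66 + 65 + 64 + 63 + 62 + 61 + 60 + 59 + 58 + 57 + 56 + 55 + 54 + 53 + 52 + 51 + 50 + 49 + 48 + 47 + 46 + 45 + 44 + 43 + 42 + 41 + 40 + 39 + 38 + 37 + 36 + 35 + 34 + 33 + 32 + 31 + 30 + 29 + 28 + 27 + 26 + 25 + 24 + 23 + 22 + 21 + 20 + 19 + 18 + 17 + 16 + 15 + 14 + 13 + 12 + 11 + 10 + 9 + 8 + 7 + 6 + 5 + 4 + 3 + 2 + 1 + tri(0)
= 73 + 72 + 71 + 70 + 69 + 68 + 67 + 66 + 65 + 64 + 63 + 62 + 61 + 60 + 59 + 58 + 57 + 56 + 55 + 54 + 53 + 52 + 51 + 50 + 49 + 48 + 47 + 46 + 45 + 44 + 43 + 42 + 41 + 40 + 39 + 38 + 37 + 36 + 35 + 34 + 33 + 32 + 31 + 30 + 29 + 28 + 27 + 26 + 25 + 24 + 23 + 22 + 21 + 20 + 19 + 18 + 17 + 16 + 15 + 14 + 13 + 12 + 11 + 10 + 9 + 8 + 7 + 6 + 5 + 4 + 3 + 2 + 1 + 0
= 2701

2701


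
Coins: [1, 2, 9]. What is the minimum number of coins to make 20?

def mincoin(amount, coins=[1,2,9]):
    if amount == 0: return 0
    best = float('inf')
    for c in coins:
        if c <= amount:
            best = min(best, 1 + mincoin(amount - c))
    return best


Building up with DP:
mincoin(0) = 0
mincoin(1) = min(1+mincoin(0)=1+0=1) = 1
mincoin(2) = min(1+mincoin(1)=1+1=2, 1+mincoin(0)=1+0=1) = 1
mincoin(3) = min(1+mincoin(2)=1+1=2, 1+mincoin(1)=1+1=2) = 2
mincoin(4) = min(1+mincoin(3)=1+2=3, 1+mincoin(2)=1+1=2) = 2
mincoin(5) = min(1+mincoin(4)=1+2=3, 1+mincoin(3)=1+2=3) = 3
mincoin(6) = min(1+mincoin(5)=1+3=4, 1+mincoin(4)=1+2=3) = 3
mincoin(7) = min(1+mincoin(6)=1+3=4, 1+mincoin(5)=1+3=4) = 4
mincoin(8) = min(1+mincoin(7)=1+4=5, 1+mincoin(6)=1+3=4) = 4
mincoin(9) = min(1+mincoin(8)=1+4=5, 1+mincoin(7)=1+4=5, 1+mincoin(0)=1+0=1) = 1
mincoin(10) = min(1+mincoin(9)=1+1=2, 1+mincoin(8)=1+4=5, 1+mincoin(1)=1+1=2) = 2
mincoin(11) = min(1+mincoin(10)=1+2=3, 1+mincoin(9)=1+1=2, 1+mincoin(2)=1+1=2) = 2
mincoin(12) = min(1+mincoin(11)=1+2=3, 1+mincoin(10)=1+2=3, 1+mincoin(3)=1+2=3) = 3
mincoin(13) = min(1+mincoin(12)=1+3=4, 1+mincoin(11)=1+2=3, 1+mincoin(4)=1+2=3) = 3
mincoin(14) = min(1+mincoin(13)=1+3=4, 1+mincoin(12)=1+3=4, 1+mincoin(5)=1+3=4) = 4
mincoin(15) = min(1+mincoin(14)=1+4=5, 1+mincoin(13)=1+3=4, 1+mincoin(6)=1+3=4) = 4
mincoin(16) = min(1+mincoin(15)=1+4=5, 1+mincoin(14)=1+4=5, 1+mincoin(7)=1+4=5) = 5
mincoin(17) = min(1+mincoin(16)=1+5=6, 1+mincoin(15)=1+4=5, 1+mincoin(8)=1+4=5) = 5
mincoin(18) = min(1+mincoin(17)=1+5=6, 1+mincoin(16)=1+5=6, 1+mincoin(9)=1+1=2) = 2
mincoin(19) = min(1+mincoin(18)=1+2=3, 1+mincoin(17)=1+5=6, 1+mincoin(10)=1+2=3) = 3
mincoin(20) = min(1+mincoin(19)=1+3=4, 1+mincoin(18)=1+2=3, 1+mincoin(11)=1+2=3) = 3

3
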